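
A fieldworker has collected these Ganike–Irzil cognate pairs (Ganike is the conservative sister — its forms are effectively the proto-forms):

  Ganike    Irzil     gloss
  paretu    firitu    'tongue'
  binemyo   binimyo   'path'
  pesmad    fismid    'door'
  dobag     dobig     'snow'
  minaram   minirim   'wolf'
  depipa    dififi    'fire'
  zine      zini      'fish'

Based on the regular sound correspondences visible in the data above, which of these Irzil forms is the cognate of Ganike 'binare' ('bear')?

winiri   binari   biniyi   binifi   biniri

biniri

paretu ~ firitu, minaram ~ minirim — Ganike a corresponds to Irzil i after a consonant, before r.
zine ~ zini — Ganike e corresponds to Irzil i word-finally.
Applying these to Ganike 'binare':
  binare → binire   (a→i after a consonant, before r)
  binire → biniri   (e→i word-finally)
So the Irzil cognate is 'biniri'.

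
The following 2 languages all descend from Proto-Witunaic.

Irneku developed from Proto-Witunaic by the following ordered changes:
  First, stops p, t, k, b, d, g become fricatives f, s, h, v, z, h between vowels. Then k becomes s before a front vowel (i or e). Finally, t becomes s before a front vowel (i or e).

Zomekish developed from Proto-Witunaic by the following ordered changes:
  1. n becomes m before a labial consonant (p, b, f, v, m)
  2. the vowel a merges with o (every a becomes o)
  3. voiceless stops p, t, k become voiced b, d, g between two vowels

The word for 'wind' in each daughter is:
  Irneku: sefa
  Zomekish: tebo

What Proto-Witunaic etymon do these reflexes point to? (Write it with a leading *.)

*tepa

Position 1: Irneku has s, Zomekish has t. Zomekish preserves t here (none of its changes turn any other segment into t), so the proto-segment is *t.
Position 3: Irneku has f, Zomekish has b. Taking the neighbouring segments as reconstructed: Irneku f could go back to *p or *f; Zomekish b could go back to *p or *b — the one source consistent with every daughter is *p.
Position 4: Irneku has a, Zomekish has o. Irneku preserves a here (none of its changes turn any other segment into a), so the proto-segment is *a.
Continuing position by position gives *tepa; check it forward:
Irneku: *tepa > tefa > sefa  (by intervocalic lenition, palatalisation)
Zomekish: *tepa > tepo > tebo  (by vowel merger, intervocalic voicing)
No other proto-form is consistent with every reflex, so the reconstruction is *tepa.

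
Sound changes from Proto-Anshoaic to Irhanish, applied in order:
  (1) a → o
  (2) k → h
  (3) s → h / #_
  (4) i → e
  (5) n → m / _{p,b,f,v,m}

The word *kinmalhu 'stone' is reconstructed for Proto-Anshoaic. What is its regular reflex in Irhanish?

Irhanish: *kinmalhu
  kinmalhu → kinmolhu   [vowel merger]
  kinmolhu → hinmolhu   [unconditioned shift]
  hinmolhu (rule 3 does not apply)
  hinmolhu → henmolhu   [vowel merger]
  henmolhu → hemmolhu   [nasal place assimilation]
  giving Irhanish hemmolhu.

hemmolhu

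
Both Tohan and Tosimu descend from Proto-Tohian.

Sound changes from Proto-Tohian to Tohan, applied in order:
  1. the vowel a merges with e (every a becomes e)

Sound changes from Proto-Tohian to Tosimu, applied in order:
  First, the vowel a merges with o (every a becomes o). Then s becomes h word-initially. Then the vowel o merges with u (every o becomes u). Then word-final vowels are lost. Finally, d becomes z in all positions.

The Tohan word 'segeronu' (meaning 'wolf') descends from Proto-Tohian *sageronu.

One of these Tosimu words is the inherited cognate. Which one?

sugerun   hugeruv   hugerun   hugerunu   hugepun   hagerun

hugerun

Tosimu: *sageronu
  sageronu → sogeronu   [vowel merger]
  sogeronu → hogeronu   [debuccalisation]
  hogeronu → hugerunu   [vowel merger]
  hugerunu → hugerun   [apocope]
  hugerun (rule 5 does not apply)
  giving Tosimu hugerun.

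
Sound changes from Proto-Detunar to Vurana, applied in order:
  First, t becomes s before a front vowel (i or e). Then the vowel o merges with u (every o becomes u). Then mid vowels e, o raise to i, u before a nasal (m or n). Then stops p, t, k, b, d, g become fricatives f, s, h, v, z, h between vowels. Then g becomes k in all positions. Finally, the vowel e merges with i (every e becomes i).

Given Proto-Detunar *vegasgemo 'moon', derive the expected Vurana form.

vihaskimu

Vurana: *vegasgemo > vegasgemu > vegasgimu > vehasgimu > vehaskimu > vihaskimu  (by vowel merger, pre-nasal raising, intervocalic lenition, unconditioned shift, vowel merger)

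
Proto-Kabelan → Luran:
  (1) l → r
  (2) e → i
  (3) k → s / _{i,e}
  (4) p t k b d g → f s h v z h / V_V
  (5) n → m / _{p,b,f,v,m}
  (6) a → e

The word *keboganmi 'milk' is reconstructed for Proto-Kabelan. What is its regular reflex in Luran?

sivohemmi

Luran: *keboganmi
  keboganmi (rule 1 does not apply)
  keboganmi → kiboganmi   [vowel merger]
  kiboganmi → siboganmi   [palatalisation]
  siboganmi → sivohanmi   [intervocalic lenition]
  sivohanmi → sivohammi   [nasal place assimilation]
  sivohammi → sivohemmi   [vowel merger]
  giving Luran sivohemmi.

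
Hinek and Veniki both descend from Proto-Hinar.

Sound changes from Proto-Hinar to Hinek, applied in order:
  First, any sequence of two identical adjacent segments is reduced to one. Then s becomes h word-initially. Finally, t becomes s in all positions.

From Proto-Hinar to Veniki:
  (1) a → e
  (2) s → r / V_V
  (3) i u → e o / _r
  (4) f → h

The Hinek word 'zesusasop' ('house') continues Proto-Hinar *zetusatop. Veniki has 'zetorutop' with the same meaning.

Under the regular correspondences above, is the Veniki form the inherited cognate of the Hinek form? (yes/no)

Derive the expected Veniki reflex of *zetusatop:
Veniki: *zetusatop > zetusetop > zeturetop > zetoretop  (by vowel merger, rhotacism, pre-rhotic lowering)
The regular Veniki reflex would be 'zetoretop', but the attested form is 'zetorutop'. The correspondence is irregular, so they are not cognates (the Veniki form has a different source).

no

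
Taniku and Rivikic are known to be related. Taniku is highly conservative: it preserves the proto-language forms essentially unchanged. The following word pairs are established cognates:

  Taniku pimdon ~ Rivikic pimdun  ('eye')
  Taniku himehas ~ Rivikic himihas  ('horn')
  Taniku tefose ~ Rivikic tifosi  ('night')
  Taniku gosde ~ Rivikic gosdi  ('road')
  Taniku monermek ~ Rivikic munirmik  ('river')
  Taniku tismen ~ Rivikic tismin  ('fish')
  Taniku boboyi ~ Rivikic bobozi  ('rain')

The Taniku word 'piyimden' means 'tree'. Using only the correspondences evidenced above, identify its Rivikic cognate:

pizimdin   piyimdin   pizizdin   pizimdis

boboyi ~ bobozi — Taniku y corresponds to Rivikic z between vowels (before a front vowel).
tismen ~ tismin — Taniku e corresponds to Rivikic i after a consonant, before a nasal.
Applying these to Taniku 'piyimden':
  piyimden → pizimden   (y→z between vowels (before a front vowel))
  pizimden → pizimdin   (e→i after a consonant, before a nasal)
So the Rivikic cognate is 'pizimdin'.

pizimdin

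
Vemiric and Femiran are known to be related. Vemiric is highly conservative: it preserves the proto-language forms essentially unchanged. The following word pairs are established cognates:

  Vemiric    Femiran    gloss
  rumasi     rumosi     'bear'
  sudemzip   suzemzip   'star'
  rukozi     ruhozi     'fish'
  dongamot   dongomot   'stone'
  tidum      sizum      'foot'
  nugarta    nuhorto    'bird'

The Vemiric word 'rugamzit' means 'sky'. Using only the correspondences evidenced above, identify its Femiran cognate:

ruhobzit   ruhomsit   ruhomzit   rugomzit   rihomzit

ruhomzit

nugarta ~ nuhorto — Vemiric g corresponds to Femiran h between vowels (before a back vowel).
dongamot ~ dongomot — Vemiric a corresponds to Femiran o after a consonant, before a nasal.
Applying these to Vemiric 'rugamzit':
  rugamzit → ruhamzit   (g→h between vowels (before a back vowel))
  ruhamzit → ruhomzit   (a→o after a consonant, before a nasal)
So the Femiran cognate is 'ruhomzit'.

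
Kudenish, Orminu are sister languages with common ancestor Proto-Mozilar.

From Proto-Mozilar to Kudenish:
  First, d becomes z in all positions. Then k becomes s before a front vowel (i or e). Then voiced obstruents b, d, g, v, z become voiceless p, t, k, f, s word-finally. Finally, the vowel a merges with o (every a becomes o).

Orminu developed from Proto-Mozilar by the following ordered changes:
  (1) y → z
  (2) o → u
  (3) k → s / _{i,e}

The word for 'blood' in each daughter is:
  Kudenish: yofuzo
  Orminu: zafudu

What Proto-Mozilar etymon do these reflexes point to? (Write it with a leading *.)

Position 6: Kudenish has o, Orminu has u. Taking the neighbouring segments as reconstructed: Kudenish o could go back to *a or *o; Orminu u could go back to *o or *u — the one source consistent with every daughter is *o.
Position 2: Kudenish has o, Orminu has a. Orminu preserves a here (none of its changes turn any other segment into a), so the proto-segment is *a.
Position 5: Kudenish has z, Orminu has d. Orminu preserves d here (none of its changes turn any other segment into d), so the proto-segment is *d.
Continuing position by position gives *yafudo; check it forward:
Kudenish: start from *yafudo.
  rule 1 (unconditioned shift): yafudo → yafuzo
  rule 2: no change — yafuzo
  rule 3: no change — yafuzo
  rule 4 (vowel merger): yafuzo → yofuzo
  ⇒ Kudenish yofuzo
Orminu: *yafudo > zafudo > zafudu  (by unconditioned shift, vowel merger)
*yafudo is the unique common source.

*yafudo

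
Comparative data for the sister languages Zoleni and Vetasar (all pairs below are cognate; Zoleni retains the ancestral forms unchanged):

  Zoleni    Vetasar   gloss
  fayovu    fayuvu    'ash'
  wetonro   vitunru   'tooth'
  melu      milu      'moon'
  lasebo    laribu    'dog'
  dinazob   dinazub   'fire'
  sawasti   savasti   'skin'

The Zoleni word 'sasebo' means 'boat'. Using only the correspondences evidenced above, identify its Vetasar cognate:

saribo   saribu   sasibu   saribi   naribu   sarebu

lasebo ~ laribu — Zoleni s corresponds to Vetasar r between vowels (before a front vowel).
lasebo ~ laribu — Zoleni e corresponds to Vetasar i after a consonant, before a labial obstruent.
wetonro ~ vitunru, lasebo ~ laribu — Zoleni o corresponds to Vetasar u word-finally.
Applying these to Zoleni 'sasebo':
  sasebo → sarebo   (s→r between vowels (before a front vowel))
  sarebo → saribo   (e→i after a consonant, before a labial obstruent)
  saribo → saribu   (o→u word-finally)
So the Vetasar cognate is 'saribu'.

saribu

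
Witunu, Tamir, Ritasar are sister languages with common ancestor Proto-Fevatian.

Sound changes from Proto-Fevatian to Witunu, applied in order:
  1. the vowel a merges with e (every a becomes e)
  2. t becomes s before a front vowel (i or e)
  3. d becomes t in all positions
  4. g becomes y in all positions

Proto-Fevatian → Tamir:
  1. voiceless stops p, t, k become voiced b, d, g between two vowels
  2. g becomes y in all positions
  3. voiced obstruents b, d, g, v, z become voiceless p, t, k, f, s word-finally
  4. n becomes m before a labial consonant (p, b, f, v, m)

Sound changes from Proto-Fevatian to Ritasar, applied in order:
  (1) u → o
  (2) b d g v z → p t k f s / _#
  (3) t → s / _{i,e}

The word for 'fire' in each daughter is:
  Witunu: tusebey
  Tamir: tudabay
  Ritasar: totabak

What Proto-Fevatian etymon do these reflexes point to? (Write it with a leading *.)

*tutabag

Position 2: Witunu has u, Tamir has u, Ritasar has o. Witunu preserves u here (none of its changes turn any other segment into u), so the proto-segment is *u.
Position 3: Witunu has s, Tamir has d, Ritasar has t. Taking the neighbouring segments as reconstructed: Witunu s could go back to *t or *s; Tamir d could go back to *t or *d; Ritasar t can only go back to *t — the one source consistent with every daughter is *t.
Position 7: Witunu has y, Tamir has y, Ritasar has k. Taking the neighbouring segments as reconstructed: Witunu y could go back to *g or *y; Tamir y could go back to *g or *y; Ritasar k could go back to *k or *g — the one source consistent with every daughter is *g.
This points to *tutabag. Verify forward in each daughter:
Witunu: *tutabag > tutebeg > tusebeg > tusebey  (by vowel merger, palatalisation, unconditioned shift)
Tamir: *tutabag > tudabag > tudabay  (by intervocalic voicing, unconditioned shift)
Ritasar: start from *tutabag.
  rule 1 (vowel merger): tutabag → totabag
  rule 2 (final devoicing): totabag → totabak
  rule 3: no change — totabak
  ⇒ Ritasar totabak
Only *tutabag yields all of Witunu tusebey, Tamir tudabay, Ritasar totabak.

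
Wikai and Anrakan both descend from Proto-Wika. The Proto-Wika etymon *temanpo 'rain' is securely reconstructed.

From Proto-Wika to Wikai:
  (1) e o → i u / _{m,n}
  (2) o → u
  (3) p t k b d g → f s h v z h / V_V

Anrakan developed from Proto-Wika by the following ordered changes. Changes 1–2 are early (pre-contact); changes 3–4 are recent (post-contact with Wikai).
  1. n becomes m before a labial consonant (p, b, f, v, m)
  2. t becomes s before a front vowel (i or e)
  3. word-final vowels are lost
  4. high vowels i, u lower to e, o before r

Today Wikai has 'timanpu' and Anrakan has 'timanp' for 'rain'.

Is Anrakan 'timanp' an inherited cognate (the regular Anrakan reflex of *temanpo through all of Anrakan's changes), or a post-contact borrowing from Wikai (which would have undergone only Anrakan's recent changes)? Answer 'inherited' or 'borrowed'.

borrowed

If inherited, *temanpo would pass through all of Anrakan's changes:
Anrakan: *temanpo > temampo > semampo > semamp  (by nasal place assimilation, palatalisation, apocope)
If borrowed from Wikai 'timanpu' after the early changes, it would undergo only the recent ones:
  rule 3 (apocope): timanpu → timanp
  rule 4 (pre-rhotic lowering): no change (timanp)
  ⇒ as a loan: timanp
Anrakan 'timanp' matches the loan outcome 'timanp', not the inherited 'semamp' — it skipped the early Anrakan changes, so it was borrowed from Wikai.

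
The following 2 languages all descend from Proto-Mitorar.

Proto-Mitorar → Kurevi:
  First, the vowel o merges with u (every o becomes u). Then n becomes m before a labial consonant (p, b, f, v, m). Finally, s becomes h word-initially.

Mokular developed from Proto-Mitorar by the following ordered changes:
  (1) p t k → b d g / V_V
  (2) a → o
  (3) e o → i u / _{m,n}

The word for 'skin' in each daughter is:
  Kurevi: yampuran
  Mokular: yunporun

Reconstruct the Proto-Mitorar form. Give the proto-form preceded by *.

*yanporan

Position 3: Kurevi has m, Mokular has n. Mokular preserves n here (none of its changes turn any other segment into n), so the proto-segment is *n.
Position 7: Kurevi has a, Mokular has u. Kurevi preserves a here (none of its changes turn any other segment into a), so the proto-segment is *a.
Position 2: Kurevi has a, Mokular has u. Kurevi preserves a here (none of its changes turn any other segment into a), so the proto-segment is *a.
Verify the candidate proto-form against each daughter:
Kurevi: *yanporan
  yanporan → yanpuran   [vowel merger]
  yanpuran → yampuran   [nasal place assimilation]
  yampuran (rule 3 does not apply)
  giving Kurevi yampuran.
Mokular: *yanporan > yonporon > yunporun  (by vowel merger, pre-nasal raising)
No other proto-form is consistent with every reflex, so the reconstruction is *yanporan.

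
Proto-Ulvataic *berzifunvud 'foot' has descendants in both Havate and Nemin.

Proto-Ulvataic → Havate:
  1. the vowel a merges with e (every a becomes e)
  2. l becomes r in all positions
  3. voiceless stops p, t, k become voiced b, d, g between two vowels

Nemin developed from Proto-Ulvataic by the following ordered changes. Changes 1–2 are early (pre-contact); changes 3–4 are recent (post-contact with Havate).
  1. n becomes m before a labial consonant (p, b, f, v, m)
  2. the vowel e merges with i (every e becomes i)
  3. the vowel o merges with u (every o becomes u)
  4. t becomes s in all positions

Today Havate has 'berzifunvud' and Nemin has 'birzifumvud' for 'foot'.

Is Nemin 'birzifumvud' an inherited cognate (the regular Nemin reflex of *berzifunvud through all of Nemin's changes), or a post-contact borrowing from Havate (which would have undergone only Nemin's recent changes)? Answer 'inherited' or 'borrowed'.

If inherited, *berzifunvud would pass through all of Nemin's changes:
Nemin: start from *berzifunvud.
  rule 1 (nasal place assimilation): berzifunvud → berzifumvud
  rule 2 (vowel merger): berzifumvud → birzifumvud
  rule 3: no change — birzifumvud
  rule 4: no change — birzifumvud
  ⇒ Nemin birzifumvud
If borrowed from Havate 'berzifunvud' after the early changes, it would undergo only the recent ones:
  rule 3 (vowel merger): no change (berzifunvud)
  rule 4 (unconditioned shift): no change (berzifunvud)
  ⇒ as a loan: berzifunvud
Nemin 'birzifumvud' matches the inherited outcome exactly, so it is an inherited cognate, not a loan.

inherited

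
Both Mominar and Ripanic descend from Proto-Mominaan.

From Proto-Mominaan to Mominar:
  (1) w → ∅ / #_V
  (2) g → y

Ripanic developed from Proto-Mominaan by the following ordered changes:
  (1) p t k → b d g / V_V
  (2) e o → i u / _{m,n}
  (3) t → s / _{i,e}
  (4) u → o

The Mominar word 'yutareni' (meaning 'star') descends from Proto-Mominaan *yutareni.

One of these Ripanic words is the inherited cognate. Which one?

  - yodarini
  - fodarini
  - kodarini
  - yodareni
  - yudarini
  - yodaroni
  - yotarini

yodarini

Ripanic: *yutareni
  yutareni → yudareni   [intervocalic voicing]
  yudareni → yudarini   [pre-nasal raising]
  yudarini (rule 3 does not apply)
  yudarini → yodarini   [vowel merger]
  giving Ripanic yodarini.
Only 'yodarini' matches the regular Ripanic development of *yutareni.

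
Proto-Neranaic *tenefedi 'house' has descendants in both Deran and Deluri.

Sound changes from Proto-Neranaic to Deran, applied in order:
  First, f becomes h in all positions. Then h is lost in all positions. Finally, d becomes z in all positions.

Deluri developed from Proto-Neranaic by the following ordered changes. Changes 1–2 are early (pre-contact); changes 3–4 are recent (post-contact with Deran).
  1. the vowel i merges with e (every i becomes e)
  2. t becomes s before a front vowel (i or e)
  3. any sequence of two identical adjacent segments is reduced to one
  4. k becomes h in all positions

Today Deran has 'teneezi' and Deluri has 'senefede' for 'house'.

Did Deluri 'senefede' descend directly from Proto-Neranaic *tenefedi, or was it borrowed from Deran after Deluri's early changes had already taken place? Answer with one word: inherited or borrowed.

inherited

If inherited, *tenefedi would pass through all of Deluri's changes:
Deluri: *tenefedi
  tenefedi → tenefede   [vowel merger]
  tenefede → senefede   [palatalisation]
  senefede (rule 3 does not apply)
  senefede (rule 4 does not apply)
  giving Deluri senefede.
If borrowed from Deran 'teneezi' after the early changes, it would undergo only the recent ones:
  rule 3 (degemination): teneezi → tenezi
  rule 4 (unconditioned shift): no change (tenezi)
  ⇒ as a loan: tenezi
Deluri 'senefede' matches the inherited outcome exactly, so it is an inherited cognate, not a loan.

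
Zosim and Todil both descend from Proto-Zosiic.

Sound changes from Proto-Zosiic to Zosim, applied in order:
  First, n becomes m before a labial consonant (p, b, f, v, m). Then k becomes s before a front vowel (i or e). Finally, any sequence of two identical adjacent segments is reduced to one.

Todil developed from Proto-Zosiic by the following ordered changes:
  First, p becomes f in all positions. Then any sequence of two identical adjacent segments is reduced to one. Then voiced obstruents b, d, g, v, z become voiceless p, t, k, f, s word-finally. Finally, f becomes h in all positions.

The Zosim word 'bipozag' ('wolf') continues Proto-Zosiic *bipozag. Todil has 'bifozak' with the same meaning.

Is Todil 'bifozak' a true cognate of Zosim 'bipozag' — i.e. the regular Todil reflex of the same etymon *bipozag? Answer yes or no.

Derive the expected Todil reflex of *bipozag:
Todil: *bipozag > bifozag > bifozak > bihozak  (by unconditioned shift, final devoicing, unconditioned shift)
The regular Todil reflex would be 'bihozak', but the attested form is 'bifozak'. The correspondence is irregular, so they are not cognates (the Todil form has a different source).

no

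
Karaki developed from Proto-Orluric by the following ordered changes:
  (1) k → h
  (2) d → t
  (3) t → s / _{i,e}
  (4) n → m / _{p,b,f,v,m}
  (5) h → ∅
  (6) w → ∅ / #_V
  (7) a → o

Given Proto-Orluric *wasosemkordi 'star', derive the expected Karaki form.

Karaki: *wasosemkordi
  wasosemkordi → wasosemhordi   [unconditioned shift]
  wasosemhordi → wasosemhorti   [unconditioned shift]
  wasosemhorti → wasosemhorsi   [palatalisation]
  wasosemhorsi (rule 4 does not apply)
  wasosemhorsi → wasosemorsi   [h-loss]
  wasosemorsi → asosemorsi   [glide loss]
  asosemorsi → ososemorsi   [vowel merger]
  giving Karaki ososemorsi.

ososemorsi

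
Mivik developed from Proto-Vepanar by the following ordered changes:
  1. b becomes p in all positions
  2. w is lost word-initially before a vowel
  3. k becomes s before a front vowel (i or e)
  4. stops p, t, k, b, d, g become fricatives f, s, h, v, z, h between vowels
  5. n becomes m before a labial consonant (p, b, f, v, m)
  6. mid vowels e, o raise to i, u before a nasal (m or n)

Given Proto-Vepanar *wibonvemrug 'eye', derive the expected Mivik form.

ifumvimrug

Mivik: *wibonvemrug > wiponvemrug > iponvemrug > ifonvemrug > ifomvemrug > ifumvimrug  (by unconditioned shift, glide loss, intervocalic lenition, nasal place assimilation, pre-nasal raising)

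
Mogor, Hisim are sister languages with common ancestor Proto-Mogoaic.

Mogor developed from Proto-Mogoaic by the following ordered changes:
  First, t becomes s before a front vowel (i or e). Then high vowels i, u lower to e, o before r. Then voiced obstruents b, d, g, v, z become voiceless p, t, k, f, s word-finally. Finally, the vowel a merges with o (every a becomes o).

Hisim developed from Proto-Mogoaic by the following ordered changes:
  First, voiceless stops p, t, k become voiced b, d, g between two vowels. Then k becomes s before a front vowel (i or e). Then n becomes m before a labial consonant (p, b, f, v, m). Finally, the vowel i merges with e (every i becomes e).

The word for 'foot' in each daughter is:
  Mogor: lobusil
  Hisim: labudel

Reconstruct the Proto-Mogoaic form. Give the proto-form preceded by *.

*labutil

Position 2: Mogor has o, Hisim has a. Hisim preserves a here (none of its changes turn any other segment into a), so the proto-segment is *a.
Position 6: Mogor has i, Hisim has e. Mogor preserves i here (none of its changes turn any other segment into i), so the proto-segment is *i.
Position 5: Mogor has s, Hisim has d. Taking the neighbouring segments as reconstructed: Mogor s could go back to *t or *s; Hisim d could go back to *t or *d — the one source consistent with every daughter is *t.
Continuing position by position gives *labutil; check it forward:
Mogor: start from *labutil.
  rule 1 (palatalisation): labutil → labusil
  rule 2: no change — labusil
  rule 3: no change — labusil
  rule 4 (vowel merger): labusil → lobusil
  ⇒ Mogor lobusil
Hisim: start from *labutil.
  rule 1 (intervocalic voicing): labutil → labudil
  rule 2: no change — labudil
  rule 3: no change — labudil
  rule 4 (vowel merger): labudil → labudel
  ⇒ Hisim labudel
Only *labutil yields all of Mogor lobusil, Hisim labudel.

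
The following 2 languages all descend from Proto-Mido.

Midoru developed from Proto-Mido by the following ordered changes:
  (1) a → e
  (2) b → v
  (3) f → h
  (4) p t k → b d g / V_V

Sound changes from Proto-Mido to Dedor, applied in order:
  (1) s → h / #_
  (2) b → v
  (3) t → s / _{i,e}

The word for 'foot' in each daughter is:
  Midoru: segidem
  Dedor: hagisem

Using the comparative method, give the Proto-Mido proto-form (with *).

Position 5: Midoru has d, Dedor has s. Taking the neighbouring segments as reconstructed: Midoru d could go back to *t or *d; Dedor s could go back to *t or *s — the one source consistent with every daughter is *t.
Position 2: Midoru has e, Dedor has a. Dedor preserves a here (none of its changes turn any other segment into a), so the proto-segment is *a.
Continuing position by position gives *sagitem; check it forward:
Midoru: start from *sagitem.
  rule 1 (vowel merger): sagitem → segitem
  rule 2: no change — segitem
  rule 3: no change — segitem
  rule 4 (intervocalic voicing): segitem → segidem
  ⇒ Midoru segidem
Dedor: *sagitem > hagitem > hagisem  (by debuccalisation, palatalisation)
Only *sagitem yields all of Midoru segidem, Dedor hagisem.

*sagitem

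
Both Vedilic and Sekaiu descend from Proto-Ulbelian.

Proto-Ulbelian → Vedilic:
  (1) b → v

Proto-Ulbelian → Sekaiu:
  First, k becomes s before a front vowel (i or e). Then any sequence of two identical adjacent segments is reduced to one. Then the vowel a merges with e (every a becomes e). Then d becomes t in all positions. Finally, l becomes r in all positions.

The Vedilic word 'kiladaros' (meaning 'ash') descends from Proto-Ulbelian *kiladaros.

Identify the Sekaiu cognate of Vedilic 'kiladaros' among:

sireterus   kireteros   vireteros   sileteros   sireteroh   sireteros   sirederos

Sekaiu: start from *kiladaros.
  rule 1 (palatalisation): kiladaros → siladaros
  rule 2: no change — siladaros
  rule 3 (vowel merger): siladaros → silederos
  rule 4 (unconditioned shift): silederos → sileteros
  rule 5 (unconditioned shift): sileteros → sireteros
  ⇒ Sekaiu sireteros
The other candidates each miss or misapply at least one Sekaiu change.

sireteros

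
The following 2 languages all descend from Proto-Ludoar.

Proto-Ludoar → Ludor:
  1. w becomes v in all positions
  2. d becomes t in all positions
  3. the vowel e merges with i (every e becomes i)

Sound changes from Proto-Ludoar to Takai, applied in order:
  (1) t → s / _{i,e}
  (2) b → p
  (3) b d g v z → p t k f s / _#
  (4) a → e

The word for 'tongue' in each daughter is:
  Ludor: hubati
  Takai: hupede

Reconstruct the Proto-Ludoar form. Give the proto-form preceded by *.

Position 6: Ludor has i, Takai has e. Taking the neighbouring segments as reconstructed: Ludor i could go back to *e or *i; Takai e could go back to *a or *e — the one source consistent with every daughter is *e.
Position 4: Ludor has a, Takai has e. Ludor preserves a here (none of its changes turn any other segment into a), so the proto-segment is *a.
Continuing position by position gives *hubade; check it forward:
Ludor: start from *hubade.
  rule 1: no change — hubade
  rule 2 (unconditioned shift): hubade → hubate
  rule 3 (vowel merger): hubate → hubati
  ⇒ Ludor hubati
Takai: start from *hubade.
  rule 1: no change — hubade
  rule 2 (unconditioned shift): hubade → hupade
  rule 3: no change — hupade
  rule 4 (vowel merger): hupade → hupede
  ⇒ Takai hupede
Only *hubade yields all of Ludor hubati, Takai hupede.

*hubade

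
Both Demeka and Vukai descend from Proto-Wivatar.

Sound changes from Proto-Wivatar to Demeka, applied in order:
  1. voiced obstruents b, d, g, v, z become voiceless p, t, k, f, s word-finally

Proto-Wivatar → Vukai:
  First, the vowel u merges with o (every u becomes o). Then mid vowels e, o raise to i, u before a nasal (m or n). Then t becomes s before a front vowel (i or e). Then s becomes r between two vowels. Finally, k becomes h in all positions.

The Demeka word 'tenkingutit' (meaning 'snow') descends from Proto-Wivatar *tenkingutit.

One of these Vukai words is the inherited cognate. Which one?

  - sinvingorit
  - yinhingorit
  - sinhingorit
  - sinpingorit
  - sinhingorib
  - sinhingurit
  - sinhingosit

sinhingorit

Vukai: start from *tenkingutit.
  rule 1 (vowel merger): tenkingutit → tenkingotit
  rule 2 (pre-nasal raising): tenkingotit → tinkingotit
  rule 3 (palatalisation): tinkingotit → sinkingosit
  rule 4 (rhotacism): sinkingosit → sinkingorit
  rule 5 (unconditioned shift): sinkingorit → sinhingorit
  ⇒ Vukai sinhingorit
Only 'sinhingorit' matches the regular Vukai development of *tenkingutit.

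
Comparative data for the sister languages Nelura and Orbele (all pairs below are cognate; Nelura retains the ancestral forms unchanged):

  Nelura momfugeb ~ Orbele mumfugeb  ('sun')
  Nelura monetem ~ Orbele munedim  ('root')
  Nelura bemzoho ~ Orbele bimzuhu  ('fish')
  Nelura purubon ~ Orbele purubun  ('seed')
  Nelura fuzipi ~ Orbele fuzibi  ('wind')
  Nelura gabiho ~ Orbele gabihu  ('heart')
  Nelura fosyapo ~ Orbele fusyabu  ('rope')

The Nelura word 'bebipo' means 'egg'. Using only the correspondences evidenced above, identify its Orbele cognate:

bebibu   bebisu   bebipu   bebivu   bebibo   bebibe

fosyapo ~ fusyabu — Nelura p corresponds to Orbele b between vowels (before a back vowel).
bemzoho ~ bimzuhu, gabiho ~ gabihu — Nelura o corresponds to Orbele u word-finally.
Applying these to Nelura 'bebipo':
  bebipo → bebibo   (p→b between vowels (before a back vowel))
  bebibo → bebibu   (o→u word-finally)
So the Orbele cognate is 'bebibu'.

bebibu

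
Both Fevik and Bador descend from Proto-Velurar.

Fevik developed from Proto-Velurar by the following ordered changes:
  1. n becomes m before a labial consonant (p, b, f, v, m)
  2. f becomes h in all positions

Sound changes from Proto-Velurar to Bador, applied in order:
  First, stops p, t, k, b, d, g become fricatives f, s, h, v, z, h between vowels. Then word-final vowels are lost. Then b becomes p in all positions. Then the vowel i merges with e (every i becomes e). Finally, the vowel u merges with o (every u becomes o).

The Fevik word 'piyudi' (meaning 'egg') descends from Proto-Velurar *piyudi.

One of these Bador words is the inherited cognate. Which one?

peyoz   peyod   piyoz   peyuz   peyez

peyoz

Bador: start from *piyudi.
  rule 1 (intervocalic lenition): piyudi → piyuzi
  rule 2 (apocope): piyuzi → piyuz
  rule 3: no change — piyuz
  rule 4 (vowel merger): piyuz → peyuz
  rule 5 (vowel merger): peyuz → peyoz
  ⇒ Bador peyoz
The other candidates each miss or misapply at least one Bador change.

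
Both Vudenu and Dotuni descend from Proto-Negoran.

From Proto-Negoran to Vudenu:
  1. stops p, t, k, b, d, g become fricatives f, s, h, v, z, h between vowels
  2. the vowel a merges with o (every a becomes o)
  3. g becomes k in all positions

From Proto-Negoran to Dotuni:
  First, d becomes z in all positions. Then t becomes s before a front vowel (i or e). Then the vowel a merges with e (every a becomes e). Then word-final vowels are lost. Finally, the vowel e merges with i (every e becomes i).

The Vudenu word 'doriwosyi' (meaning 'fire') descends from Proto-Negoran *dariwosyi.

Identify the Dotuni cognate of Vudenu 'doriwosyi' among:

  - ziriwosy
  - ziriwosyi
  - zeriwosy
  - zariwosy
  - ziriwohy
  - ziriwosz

Dotuni: *dariwosyi > zariwosyi > zeriwosyi > zeriwosy > ziriwosy  (by unconditioned shift, vowel merger, apocope, vowel merger)
The other candidates each miss or misapply at least one Dotuni change.

ziriwosy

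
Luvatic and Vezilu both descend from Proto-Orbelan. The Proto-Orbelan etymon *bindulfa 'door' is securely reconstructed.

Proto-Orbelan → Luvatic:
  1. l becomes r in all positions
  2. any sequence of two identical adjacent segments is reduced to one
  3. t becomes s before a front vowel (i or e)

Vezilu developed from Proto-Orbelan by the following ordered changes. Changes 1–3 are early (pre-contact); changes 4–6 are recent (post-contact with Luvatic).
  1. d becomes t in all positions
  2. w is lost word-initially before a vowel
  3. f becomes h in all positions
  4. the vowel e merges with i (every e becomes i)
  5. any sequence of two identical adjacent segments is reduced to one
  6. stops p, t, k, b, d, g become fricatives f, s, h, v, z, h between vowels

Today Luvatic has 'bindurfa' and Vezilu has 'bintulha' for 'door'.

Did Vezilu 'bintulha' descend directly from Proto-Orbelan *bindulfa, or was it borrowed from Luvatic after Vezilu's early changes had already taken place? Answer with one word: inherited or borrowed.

If inherited, *bindulfa would pass through all of Vezilu's changes:
Vezilu: *bindulfa
  bindulfa → bintulfa   [unconditioned shift]
  bintulfa (rule 2 does not apply)
  bintulfa → bintulha   [unconditioned shift]
  bintulha (rule 4 does not apply)
  bintulha (rule 5 does not apply)
  bintulha (rule 6 does not apply)
  giving Vezilu bintulha.
If borrowed from Luvatic 'bindurfa' after the early changes, it would undergo only the recent ones:
  rule 4 (vowel merger): no change (bindurfa)
  rule 5 (degemination): no change (bindurfa)
  rule 6 (intervocalic lenition): no change (bindurfa)
  ⇒ as a loan: bindurfa
Vezilu 'bintulha' matches the inherited outcome exactly, so it is an inherited cognate, not a loan.

inherited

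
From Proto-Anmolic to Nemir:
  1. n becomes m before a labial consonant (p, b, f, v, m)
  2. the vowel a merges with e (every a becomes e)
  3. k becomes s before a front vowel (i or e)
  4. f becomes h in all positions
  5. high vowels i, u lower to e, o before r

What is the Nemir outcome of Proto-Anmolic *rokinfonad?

rosimhoned

Nemir: *rokinfonad
  rokinfonad → rokimfonad   [nasal place assimilation]
  rokimfonad → rokimfoned   [vowel merger]
  rokimfoned → rosimfoned   [palatalisation]
  rosimfoned → rosimhoned   [unconditioned shift]
  rosimhoned (rule 5 does not apply)
  giving Nemir rosimhoned.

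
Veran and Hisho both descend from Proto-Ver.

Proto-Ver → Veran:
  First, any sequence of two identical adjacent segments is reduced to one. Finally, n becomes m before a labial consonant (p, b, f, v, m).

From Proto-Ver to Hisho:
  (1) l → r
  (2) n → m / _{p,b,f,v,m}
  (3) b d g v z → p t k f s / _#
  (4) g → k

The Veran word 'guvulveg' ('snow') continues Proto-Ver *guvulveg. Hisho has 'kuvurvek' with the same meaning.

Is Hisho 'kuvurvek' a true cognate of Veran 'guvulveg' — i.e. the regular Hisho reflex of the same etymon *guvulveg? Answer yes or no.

Derive the expected Hisho reflex of *guvulveg:
Hisho: start from *guvulveg.
  rule 1 (unconditioned shift): guvulveg → guvurveg
  rule 2: no change — guvurveg
  rule 3 (final devoicing): guvurveg → guvurvek
  rule 4 (unconditioned shift): guvurvek → kuvurvek
  ⇒ Hisho kuvurvek
Hisho 'kuvurvek' matches the regular reflex exactly, so the pair is cognate.

yes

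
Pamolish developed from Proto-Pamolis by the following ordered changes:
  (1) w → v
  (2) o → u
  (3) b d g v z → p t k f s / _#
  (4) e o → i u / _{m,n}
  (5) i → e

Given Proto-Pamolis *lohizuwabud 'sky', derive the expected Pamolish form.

luhezuvabut

Pamolish: start from *lohizuwabud.
  rule 1 (unconditioned shift): lohizuwabud → lohizuvabud
  rule 2 (vowel merger): lohizuvabud → luhizuvabud
  rule 3 (final devoicing): luhizuvabud → luhizuvabut
  rule 4: no change — luhizuvabut
  rule 5 (vowel merger): luhizuvabut → luhezuvabut
  ⇒ Pamolish luhezuvabut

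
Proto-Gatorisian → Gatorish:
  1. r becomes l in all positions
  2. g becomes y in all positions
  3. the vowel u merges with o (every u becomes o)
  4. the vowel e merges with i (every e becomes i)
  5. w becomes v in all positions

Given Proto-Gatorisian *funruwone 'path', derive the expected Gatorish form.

fonlovoni

Gatorish: start from *funruwone.
  rule 1 (unconditioned shift): funruwone → funluwone
  rule 2: no change — funluwone
  rule 3 (vowel merger): funluwone → fonlowone
  rule 4 (vowel merger): fonlowone → fonlowoni
  rule 5 (unconditioned shift): fonlowoni → fonlovoni
  ⇒ Gatorish fonlovoni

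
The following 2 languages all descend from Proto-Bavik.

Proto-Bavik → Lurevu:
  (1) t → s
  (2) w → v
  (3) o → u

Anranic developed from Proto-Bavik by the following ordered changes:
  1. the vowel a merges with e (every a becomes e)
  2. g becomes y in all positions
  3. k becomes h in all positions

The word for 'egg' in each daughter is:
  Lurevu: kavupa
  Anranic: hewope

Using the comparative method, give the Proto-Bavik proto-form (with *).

*kawopa

Position 4: Lurevu has u, Anranic has o. Anranic preserves o here (none of its changes turn any other segment into o), so the proto-segment is *o.
Position 2: Lurevu has a, Anranic has e. Lurevu preserves a here (none of its changes turn any other segment into a), so the proto-segment is *a.
Position 6: Lurevu has a, Anranic has e. Lurevu preserves a here (none of its changes turn any other segment into a), so the proto-segment is *a.
Verify the candidate proto-form against each daughter:
Lurevu: *kawopa
  kawopa (rule 1 does not apply)
  kawopa → kavopa   [unconditioned shift]
  kavopa → kavupa   [vowel merger]
  giving Lurevu kavupa.
Anranic: *kawopa > kewope > hewope  (by vowel merger, unconditioned shift)
No other proto-form is consistent with every reflex, so the reconstruction is *kawopa.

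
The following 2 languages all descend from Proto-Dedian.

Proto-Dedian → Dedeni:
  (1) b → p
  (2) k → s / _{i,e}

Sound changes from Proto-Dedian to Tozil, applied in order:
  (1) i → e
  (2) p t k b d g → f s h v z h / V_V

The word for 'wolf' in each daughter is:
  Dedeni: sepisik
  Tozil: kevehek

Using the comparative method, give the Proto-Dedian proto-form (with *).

Position 3: Dedeni has p, Tozil has v. Taking the neighbouring segments as reconstructed: Dedeni p could go back to *p or *b; Tozil v could go back to *b or *v — the one source consistent with every daughter is *b.
Position 5: Dedeni has s, Tozil has h. Taking the neighbouring segments as reconstructed: Dedeni s could go back to *k or *s; Tozil h could go back to *k or *g or *h — the one source consistent with every daughter is *k.
Position 4: Dedeni has i, Tozil has e. Dedeni preserves i here (none of its changes turn any other segment into i), so the proto-segment is *i.
This points to *kebikik. Verify forward in each daughter:
Dedeni: *kebikik > kepikik > sepisik  (by unconditioned shift, palatalisation)
Tozil: *kebikik > kebekek > kevehek  (by vowel merger, intervocalic lenition)
*kebikik is the unique common source.

*kebikik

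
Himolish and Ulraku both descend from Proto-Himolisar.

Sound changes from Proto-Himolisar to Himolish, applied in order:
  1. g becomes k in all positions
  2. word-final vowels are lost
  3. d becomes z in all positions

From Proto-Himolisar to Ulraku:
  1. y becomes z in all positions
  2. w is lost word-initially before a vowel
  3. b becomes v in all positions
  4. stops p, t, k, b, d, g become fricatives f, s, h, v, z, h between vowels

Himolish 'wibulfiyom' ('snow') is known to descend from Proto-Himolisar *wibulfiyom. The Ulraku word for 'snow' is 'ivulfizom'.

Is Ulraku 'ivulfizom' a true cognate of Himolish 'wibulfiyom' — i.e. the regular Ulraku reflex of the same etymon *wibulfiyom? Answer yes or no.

Derive the expected Ulraku reflex of *wibulfiyom:
Ulraku: *wibulfiyom > wibulfizom > ibulfizom > ivulfizom  (by unconditioned shift, glide loss, unconditioned shift)
Ulraku 'ivulfizom' matches the regular reflex exactly, so the pair is cognate.

yes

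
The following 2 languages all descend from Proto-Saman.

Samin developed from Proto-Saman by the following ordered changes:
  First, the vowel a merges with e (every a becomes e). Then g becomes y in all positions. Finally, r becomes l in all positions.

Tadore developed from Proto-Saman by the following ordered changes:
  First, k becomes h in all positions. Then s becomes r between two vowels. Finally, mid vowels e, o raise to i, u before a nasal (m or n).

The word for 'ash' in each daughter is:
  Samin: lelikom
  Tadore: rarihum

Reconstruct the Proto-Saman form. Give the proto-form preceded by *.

Position 5: Samin has k, Tadore has h. Samin preserves k here (none of its changes turn any other segment into k), so the proto-segment is *k.
Position 2: Samin has e, Tadore has a. Tadore preserves a here (none of its changes turn any other segment into a), so the proto-segment is *a.
Position 3: Samin has l, Tadore has r. Taking the neighbouring segments as reconstructed: Samin l could go back to *l or *r; Tadore r could go back to *s or *r — the one source consistent with every daughter is *r.
Continuing position by position gives *rarikom; check it forward:
Samin: *rarikom > rerikom > lelikom  (by vowel merger, unconditioned shift)
Tadore: *rarikom
  rarikom → rarihom   [unconditioned shift]
  rarihom (rule 2 does not apply)
  rarihom → rarihum   [pre-nasal raising]
  giving Tadore rarihum.
Only *rarikom yields all of Samin lelikom, Tadore rarihum.

*rarikom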